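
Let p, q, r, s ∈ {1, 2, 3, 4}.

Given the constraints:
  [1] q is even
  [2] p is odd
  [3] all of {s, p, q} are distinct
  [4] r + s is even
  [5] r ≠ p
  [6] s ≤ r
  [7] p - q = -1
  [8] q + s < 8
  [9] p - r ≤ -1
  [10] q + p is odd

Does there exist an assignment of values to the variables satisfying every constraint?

Satisfiable

The assignment p = 1, q = 2, r = 4, s = 4 works:
  constraint 7 holds since p - q = -1.
  constraint 8 holds since q + s = 6.
The rest check out directly.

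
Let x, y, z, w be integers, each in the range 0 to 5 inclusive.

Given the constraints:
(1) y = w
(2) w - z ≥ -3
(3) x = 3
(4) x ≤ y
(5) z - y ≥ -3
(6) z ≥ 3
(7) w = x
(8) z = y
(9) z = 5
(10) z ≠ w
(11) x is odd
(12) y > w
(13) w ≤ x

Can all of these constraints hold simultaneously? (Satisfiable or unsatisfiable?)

Constraint 9 fixes z = 5 and constraint 3 fixes x = 3. Constraints 1, 7, and 8 give z = y = w = x, so z = x. But 5 ≠ 3 — contradiction.

Unsatisfiable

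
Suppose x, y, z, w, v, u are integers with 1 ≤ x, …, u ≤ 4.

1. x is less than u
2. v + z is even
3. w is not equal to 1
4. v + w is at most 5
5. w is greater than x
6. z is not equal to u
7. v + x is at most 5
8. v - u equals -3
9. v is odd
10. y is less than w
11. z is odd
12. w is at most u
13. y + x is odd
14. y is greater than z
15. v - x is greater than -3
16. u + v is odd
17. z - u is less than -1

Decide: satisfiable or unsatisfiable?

One satisfying assignment is x = 1, y = 2, z = 1, w = 4, v = 1, u = 4.
For the less obvious constraints — constraint 4: v + w = 5; constraint 7: v + x = 2 — and the others hold by inspection.

Satisfiable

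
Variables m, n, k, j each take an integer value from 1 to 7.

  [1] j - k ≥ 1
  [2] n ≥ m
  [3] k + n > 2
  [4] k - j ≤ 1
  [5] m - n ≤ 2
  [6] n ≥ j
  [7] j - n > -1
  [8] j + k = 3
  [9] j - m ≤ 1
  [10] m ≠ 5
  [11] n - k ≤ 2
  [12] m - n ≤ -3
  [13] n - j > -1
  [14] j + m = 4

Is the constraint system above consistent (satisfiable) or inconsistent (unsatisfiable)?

Constraints 1, 9, 11, and 12 give j − k ≥ 1, k − n ≥ -2, n − m ≥ 3, m − j ≥ -1.
Adding all 4 inequalities: the left sides telescope to 0, and the right sides sum to 1 + (-2) + 3 + (-1) = 1. So 0 ≥ 1, which is false.

Unsatisfiable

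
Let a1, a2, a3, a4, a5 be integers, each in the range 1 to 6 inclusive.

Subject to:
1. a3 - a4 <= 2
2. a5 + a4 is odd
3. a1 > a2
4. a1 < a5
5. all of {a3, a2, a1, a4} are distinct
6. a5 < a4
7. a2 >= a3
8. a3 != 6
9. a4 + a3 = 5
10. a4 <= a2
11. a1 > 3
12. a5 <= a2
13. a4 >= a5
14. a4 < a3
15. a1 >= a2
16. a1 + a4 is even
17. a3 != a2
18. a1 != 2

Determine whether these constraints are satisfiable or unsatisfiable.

Constraints 3, 4, 6, 7, and 14 give a2 < a1, a1 < a5, a5 < a4, a4 < a3, a3 ≤ a2. Chaining: a2 < a1 < a5 < a4 < a3 ≤ a2, which forces a2 < a2 — impossible.

Unsatisfiable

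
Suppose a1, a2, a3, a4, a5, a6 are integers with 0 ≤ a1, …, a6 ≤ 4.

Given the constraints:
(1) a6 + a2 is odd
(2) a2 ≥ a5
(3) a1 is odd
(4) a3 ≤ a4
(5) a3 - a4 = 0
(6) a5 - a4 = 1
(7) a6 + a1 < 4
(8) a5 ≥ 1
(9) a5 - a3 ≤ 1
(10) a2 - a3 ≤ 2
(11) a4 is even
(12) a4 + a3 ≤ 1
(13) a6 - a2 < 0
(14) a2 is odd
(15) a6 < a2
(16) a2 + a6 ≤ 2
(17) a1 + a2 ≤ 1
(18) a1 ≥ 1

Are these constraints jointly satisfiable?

Unsatisfiable

From constraint 18: a1 ≥ 1. From constraints 2 and 8: a2 ≥ a5 ≥ 1. Hence a1 + a2 ≥ 2. But constraint 17 requires a1 + a2 ≤ 1, and 1 < 2. Contradiction.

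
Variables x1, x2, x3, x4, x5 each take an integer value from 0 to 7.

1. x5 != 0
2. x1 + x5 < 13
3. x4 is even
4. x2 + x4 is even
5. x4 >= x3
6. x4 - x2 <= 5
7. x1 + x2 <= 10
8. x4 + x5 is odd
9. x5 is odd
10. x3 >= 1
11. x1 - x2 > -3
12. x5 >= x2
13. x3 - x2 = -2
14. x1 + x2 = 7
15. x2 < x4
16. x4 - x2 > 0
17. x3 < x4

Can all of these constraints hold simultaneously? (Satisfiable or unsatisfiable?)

Satisfiable

Try x1 = 3, x2 = 4, x3 = 2, x4 = 6, x5 = 7.
Check constraint 2: x1 + x5 = 10; constraint 6: x4 - x2 = 2. The remaining constraints are straightforward to verify.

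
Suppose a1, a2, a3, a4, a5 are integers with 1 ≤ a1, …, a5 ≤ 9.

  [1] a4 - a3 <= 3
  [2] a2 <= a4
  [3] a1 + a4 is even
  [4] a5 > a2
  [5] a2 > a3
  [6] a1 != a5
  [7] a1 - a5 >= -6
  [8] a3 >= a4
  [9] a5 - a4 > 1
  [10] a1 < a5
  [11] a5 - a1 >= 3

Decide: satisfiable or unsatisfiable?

Unsatisfiable

Constraints 2, 5, and 8 give a3 < a2, a2 ≤ a4, a4 ≤ a3. Chaining: a3 < a2 ≤ a4 ≤ a3, which forces a3 < a3 — impossible.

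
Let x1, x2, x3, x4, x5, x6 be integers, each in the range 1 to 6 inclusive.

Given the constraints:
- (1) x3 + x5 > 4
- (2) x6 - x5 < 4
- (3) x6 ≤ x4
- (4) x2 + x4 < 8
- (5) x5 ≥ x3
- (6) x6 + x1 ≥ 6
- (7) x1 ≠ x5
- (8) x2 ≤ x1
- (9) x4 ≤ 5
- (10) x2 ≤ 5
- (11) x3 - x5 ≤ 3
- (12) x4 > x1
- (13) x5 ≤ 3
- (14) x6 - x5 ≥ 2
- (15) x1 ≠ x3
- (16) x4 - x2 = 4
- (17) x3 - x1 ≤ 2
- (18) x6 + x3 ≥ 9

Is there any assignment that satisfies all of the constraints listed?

From constraints 3 and 9: x6 ≤ x4 ≤ 5. From constraints 5 and 13: x3 ≤ x5 ≤ 3. Hence x6 + x3 ≤ 8. But constraint 18 requires x6 + x3 ≥ 9, and 9 > 8. Contradiction.

Unsatisfiable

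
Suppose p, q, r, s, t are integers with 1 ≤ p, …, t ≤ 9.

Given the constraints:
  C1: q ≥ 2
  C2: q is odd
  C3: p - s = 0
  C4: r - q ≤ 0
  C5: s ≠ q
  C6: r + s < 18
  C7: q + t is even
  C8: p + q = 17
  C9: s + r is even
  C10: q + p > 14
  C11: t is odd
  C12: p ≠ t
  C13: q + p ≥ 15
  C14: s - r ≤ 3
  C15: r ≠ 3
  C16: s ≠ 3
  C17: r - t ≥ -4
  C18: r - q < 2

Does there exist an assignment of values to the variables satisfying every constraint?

Satisfiable

Take p = 8, q = 9, r = 8, s = 8, t = 9. Then constraint 3: p - s = 0; constraint 4: r - q = -1, and every other listed constraint is also met.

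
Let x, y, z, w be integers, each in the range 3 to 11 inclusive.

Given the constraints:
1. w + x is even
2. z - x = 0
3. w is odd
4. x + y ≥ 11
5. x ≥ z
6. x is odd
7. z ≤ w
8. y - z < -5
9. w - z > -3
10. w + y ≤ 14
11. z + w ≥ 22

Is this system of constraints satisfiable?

Take x = 11, y = 3, z = 11, w = 11. Then constraint 2: z - x = 0; constraint 4: x + y = 14, and every other listed constraint is also met.

Satisfiable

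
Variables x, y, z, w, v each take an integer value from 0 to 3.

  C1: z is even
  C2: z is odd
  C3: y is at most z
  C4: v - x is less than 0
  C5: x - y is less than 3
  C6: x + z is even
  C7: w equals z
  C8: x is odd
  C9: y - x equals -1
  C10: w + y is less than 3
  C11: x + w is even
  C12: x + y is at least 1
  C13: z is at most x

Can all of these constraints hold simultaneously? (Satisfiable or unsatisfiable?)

Unsatisfiable

Constraint 8 makes x odd and constraint 1 makes z even, so x + z must be odd. Constraint 6 says x + z is even — contradiction.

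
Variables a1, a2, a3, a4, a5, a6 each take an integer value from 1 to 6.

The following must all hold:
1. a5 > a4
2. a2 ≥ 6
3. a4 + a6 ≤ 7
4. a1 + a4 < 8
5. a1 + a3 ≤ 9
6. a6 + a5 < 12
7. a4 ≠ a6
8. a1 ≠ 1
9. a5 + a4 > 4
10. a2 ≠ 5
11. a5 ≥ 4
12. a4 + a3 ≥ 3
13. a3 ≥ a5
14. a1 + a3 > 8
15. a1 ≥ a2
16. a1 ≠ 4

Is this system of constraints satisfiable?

Unsatisfiable

From constraints 2 and 15: a1 ≥ a2 ≥ 6. From constraints 11 and 13: a3 ≥ a5 ≥ 4. Hence a1 + a3 ≥ 10. But constraint 5 requires a1 + a3 ≤ 9, and 9 < 10. Contradiction.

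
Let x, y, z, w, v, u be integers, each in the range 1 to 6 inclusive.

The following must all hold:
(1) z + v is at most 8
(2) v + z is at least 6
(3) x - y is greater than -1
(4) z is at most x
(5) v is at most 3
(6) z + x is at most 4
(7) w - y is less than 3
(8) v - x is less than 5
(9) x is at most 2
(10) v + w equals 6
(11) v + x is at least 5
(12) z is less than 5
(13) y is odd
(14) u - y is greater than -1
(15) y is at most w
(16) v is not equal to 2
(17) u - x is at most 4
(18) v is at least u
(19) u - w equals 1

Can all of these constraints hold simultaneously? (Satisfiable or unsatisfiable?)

Unsatisfiable

From constraint 5: v ≤ 3. From constraints 4 and 9: z ≤ x ≤ 2. Hence v + z ≤ 5. But constraint 2 requires v + z ≥ 6, and 6 > 5. Contradiction.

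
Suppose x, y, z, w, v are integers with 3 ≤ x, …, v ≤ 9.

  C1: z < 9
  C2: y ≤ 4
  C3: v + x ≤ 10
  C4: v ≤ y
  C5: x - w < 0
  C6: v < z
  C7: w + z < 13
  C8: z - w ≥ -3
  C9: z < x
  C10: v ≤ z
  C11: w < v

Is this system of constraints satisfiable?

Constraints 5, 6, 9, and 11 give w < v, v < z, z < x, x < w. Chaining: w < v < z < x < w, which forces w < w — impossible.

Unsatisfiable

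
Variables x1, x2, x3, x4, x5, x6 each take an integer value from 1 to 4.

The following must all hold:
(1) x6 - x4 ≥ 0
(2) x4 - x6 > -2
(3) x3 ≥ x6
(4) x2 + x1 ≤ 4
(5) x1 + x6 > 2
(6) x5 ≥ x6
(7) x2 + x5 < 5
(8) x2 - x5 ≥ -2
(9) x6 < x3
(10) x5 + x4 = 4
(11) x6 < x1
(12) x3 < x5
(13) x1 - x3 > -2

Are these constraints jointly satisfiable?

Satisfiable

Setting (x1, x2, x3, x4, x5, x6) = (3, 1, 2, 1, 3, 1) satisfies everything: constraint 1: x6 - x4 = 0; constraint 2: x4 - x6 = 0, and the others follow.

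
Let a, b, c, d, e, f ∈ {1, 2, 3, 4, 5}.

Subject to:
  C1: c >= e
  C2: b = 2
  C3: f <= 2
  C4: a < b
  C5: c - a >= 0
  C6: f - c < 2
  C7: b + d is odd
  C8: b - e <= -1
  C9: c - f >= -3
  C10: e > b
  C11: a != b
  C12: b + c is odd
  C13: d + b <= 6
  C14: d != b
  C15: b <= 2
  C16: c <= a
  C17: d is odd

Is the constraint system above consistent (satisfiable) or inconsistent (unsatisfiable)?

Constraints 1, 4, 10, and 16 give e ≤ c, c ≤ a, a < b, b < e. Chaining: e ≤ c ≤ a < b < e, which forces e < e — impossible.

Unsatisfiable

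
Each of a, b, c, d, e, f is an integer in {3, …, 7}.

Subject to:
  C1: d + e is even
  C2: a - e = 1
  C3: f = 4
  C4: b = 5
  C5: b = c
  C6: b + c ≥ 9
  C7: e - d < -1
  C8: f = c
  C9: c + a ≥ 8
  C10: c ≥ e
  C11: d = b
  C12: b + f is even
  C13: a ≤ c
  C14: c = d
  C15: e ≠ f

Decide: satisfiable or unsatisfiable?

Constraint 3 fixes f = 4 and constraint 4 fixes b = 5. Constraints 8, 11, and 14 give f = c = d = b, so f = b. But 4 ≠ 5 — contradiction.

Unsatisfiable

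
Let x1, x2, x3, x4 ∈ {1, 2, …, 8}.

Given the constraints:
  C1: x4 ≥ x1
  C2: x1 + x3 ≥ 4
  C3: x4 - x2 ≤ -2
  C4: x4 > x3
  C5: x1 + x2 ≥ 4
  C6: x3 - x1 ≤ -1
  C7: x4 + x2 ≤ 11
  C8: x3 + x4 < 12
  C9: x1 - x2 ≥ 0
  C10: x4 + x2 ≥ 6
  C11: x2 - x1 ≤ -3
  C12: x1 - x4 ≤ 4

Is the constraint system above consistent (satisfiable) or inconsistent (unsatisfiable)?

Unsatisfiable

Constraints 3, 11, and 12 give x2 − x4 ≥ 2, x4 − x1 ≥ -4, x1 − x2 ≥ 3.
Adding all 3 inequalities: the left sides telescope to 0, and the right sides sum to 2 + (-4) + 3 = 1. So 0 ≥ 1, which is false.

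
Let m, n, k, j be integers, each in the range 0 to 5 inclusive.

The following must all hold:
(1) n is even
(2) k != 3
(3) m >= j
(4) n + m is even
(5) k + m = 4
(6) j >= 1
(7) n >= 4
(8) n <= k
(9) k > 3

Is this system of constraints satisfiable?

From constraints 7 and 8: k ≥ n ≥ 4. From constraints 3 and 6: m ≥ j ≥ 1. Hence k + m ≥ 5. But constraint 5 requires k + m = 4, and 4 < 5. Contradiction.

Unsatisfiable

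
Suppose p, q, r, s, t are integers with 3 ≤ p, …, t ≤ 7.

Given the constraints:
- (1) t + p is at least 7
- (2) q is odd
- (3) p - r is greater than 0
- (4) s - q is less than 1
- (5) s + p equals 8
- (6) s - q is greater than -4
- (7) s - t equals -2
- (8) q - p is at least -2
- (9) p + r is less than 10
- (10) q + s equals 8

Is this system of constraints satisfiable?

Try p = 5, q = 5, r = 3, s = 3, t = 5.
Check constraint 1: t + p = 10; constraint 3: p - r = 2. The remaining constraints are straightforward to verify.

Satisfiable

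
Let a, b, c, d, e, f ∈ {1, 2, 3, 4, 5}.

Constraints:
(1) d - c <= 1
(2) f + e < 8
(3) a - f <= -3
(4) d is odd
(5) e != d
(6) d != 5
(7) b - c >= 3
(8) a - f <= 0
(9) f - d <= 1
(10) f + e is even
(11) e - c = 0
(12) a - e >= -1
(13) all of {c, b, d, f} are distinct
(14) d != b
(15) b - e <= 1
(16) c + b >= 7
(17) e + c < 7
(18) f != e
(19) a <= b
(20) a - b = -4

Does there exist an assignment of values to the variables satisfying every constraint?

Unsatisfiable

Constraints 1, 3, 7, 9, 12, and 15 give f − a ≥ 3, a − e ≥ -1, e − b ≥ -1, b − c ≥ 3, c − d ≥ -1, d − f ≥ -1.
Adding all 6 inequalities: the left sides telescope to 0, and the right sides sum to 3 + (-1) + (-1) + 3 + (-1) + (-1) = 2. So 0 ≥ 2, which is false.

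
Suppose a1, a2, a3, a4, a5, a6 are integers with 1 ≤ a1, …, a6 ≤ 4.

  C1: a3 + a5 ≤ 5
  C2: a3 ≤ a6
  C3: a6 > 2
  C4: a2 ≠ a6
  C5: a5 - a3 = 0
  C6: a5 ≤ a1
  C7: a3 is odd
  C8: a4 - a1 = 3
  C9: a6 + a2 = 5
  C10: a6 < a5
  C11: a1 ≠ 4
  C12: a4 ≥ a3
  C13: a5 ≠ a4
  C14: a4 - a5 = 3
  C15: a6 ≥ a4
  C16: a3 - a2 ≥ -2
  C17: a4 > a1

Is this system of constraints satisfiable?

Unsatisfiable

Constraints 6, 10, 15, and 17 give a4 ≤ a6, a6 < a5, a5 ≤ a1, a1 < a4. Chaining: a4 ≤ a6 < a5 ≤ a1 < a4, which forces a4 < a4 — impossible.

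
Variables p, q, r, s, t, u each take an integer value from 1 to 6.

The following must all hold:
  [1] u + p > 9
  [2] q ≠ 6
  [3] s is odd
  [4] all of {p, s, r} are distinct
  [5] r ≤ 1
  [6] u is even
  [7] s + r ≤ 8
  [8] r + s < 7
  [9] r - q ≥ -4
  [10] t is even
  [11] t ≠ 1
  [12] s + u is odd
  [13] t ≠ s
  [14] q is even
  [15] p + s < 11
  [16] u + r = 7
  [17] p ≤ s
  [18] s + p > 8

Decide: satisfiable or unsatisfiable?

Satisfiable

One satisfying assignment is p = 4, q = 2, r = 1, s = 5, t = 6, u = 6.
For the less obvious constraints — constraint 1: u + p = 10; constraint 7: s + r = 6; constraint 8: r + s = 6 — and the others hold by inspection.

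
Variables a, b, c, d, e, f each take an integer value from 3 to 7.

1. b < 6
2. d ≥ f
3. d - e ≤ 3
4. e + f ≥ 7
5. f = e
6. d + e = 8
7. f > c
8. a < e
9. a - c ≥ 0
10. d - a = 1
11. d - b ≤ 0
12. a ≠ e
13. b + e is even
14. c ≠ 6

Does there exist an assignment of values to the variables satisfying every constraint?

Setting (a, b, c, d, e, f) = (3, 4, 3, 4, 4, 4) satisfies everything: constraint 3: d - e = 0; constraint 4: e + f = 8, and the others follow.

Satisfiable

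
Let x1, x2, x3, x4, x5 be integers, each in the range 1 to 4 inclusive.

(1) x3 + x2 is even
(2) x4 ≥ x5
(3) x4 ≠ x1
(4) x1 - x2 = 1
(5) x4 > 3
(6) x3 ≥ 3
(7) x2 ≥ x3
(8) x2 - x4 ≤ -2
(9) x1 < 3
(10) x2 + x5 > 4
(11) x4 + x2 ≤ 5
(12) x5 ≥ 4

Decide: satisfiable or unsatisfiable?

Unsatisfiable

From constraints 2 and 12: x4 ≥ x5 ≥ 4. From constraints 6 and 7: x2 ≥ x3 ≥ 3. Hence x4 + x2 ≥ 7. But constraint 11 requires x4 + x2 ≤ 5, and 5 < 7. Contradiction.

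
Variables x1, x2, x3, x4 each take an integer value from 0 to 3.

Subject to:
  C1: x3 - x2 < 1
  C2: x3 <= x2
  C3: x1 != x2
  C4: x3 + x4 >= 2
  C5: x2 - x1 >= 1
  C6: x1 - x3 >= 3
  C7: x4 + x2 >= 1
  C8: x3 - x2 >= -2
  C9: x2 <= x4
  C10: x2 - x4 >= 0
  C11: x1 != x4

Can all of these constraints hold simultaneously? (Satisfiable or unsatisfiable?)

Unsatisfiable

Constraints 5, 6, and 8 give x3 − x2 ≥ -2, x2 − x1 ≥ 1, x1 − x3 ≥ 3.
Adding all 3 inequalities: the left sides telescope to 0, and the right sides sum to (-2) + 1 + 3 = 2. So 0 ≥ 2, which is false.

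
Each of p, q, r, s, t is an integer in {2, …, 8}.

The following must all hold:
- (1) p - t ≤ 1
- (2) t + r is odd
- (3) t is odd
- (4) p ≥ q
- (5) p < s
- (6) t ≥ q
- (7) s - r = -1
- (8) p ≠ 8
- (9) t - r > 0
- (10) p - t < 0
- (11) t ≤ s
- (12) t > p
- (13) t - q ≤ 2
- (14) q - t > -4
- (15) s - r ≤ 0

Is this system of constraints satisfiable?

Constraints 9, 11, and 15 give r < t, t ≤ s, s ≤ r. Chaining: r < t ≤ s ≤ r, which forces r < r — impossible.

Unsatisfiable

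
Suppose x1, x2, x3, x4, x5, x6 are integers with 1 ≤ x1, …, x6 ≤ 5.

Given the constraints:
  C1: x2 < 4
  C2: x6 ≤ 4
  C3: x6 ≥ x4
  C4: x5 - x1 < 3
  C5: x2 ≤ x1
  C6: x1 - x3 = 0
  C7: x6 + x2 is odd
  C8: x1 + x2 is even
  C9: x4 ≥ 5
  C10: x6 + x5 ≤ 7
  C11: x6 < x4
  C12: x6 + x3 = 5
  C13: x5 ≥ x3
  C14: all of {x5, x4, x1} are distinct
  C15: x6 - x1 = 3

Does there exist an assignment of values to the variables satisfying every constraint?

Unsatisfiable

From constraint 9: x4 ≥ 5. From constraints 2 and 3: x4 ≤ x6 and x6 ≤ 4, so x4 ≤ 4. But 4 < 5, so no value of x4 works.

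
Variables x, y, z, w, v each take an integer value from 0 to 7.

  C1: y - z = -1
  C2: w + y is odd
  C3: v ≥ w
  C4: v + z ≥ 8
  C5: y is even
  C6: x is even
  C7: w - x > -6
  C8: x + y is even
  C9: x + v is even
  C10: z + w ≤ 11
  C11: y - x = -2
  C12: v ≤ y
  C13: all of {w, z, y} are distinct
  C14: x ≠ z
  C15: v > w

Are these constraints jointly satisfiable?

Satisfiable

One satisfying assignment is x = 6, y = 4, z = 5, w = 3, v = 4.
For the less obvious constraints — constraint 1: y - z = -1; constraint 4: v + z = 9; constraint 7: w - x = -3 — and the others hold by inspection.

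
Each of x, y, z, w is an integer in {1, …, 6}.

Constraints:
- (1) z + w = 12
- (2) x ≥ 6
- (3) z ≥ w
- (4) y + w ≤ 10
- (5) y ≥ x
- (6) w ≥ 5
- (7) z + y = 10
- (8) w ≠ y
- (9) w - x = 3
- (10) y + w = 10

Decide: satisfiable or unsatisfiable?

Unsatisfiable

From constraints 3 and 6: z ≥ w ≥ 5. From constraints 2 and 5: y ≥ x ≥ 6. Hence z + y ≥ 11. But constraint 7 requires z + y = 10, and 10 < 11. Contradiction.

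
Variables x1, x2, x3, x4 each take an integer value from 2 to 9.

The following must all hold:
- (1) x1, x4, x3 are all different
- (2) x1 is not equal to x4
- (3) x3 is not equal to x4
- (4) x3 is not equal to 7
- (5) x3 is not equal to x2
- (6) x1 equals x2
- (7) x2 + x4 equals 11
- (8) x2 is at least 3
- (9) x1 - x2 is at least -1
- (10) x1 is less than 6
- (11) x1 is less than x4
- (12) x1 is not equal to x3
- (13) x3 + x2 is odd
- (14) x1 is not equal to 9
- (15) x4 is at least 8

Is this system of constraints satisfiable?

Setting (x1, x2, x3, x4) = (3, 3, 6, 8) satisfies everything: constraint 1: values 3, 8, 6 are distinct; constraint 7: x2 + x4 = 11; constraint 9: x1 - x2 = 0, and the others follow.

Satisfiable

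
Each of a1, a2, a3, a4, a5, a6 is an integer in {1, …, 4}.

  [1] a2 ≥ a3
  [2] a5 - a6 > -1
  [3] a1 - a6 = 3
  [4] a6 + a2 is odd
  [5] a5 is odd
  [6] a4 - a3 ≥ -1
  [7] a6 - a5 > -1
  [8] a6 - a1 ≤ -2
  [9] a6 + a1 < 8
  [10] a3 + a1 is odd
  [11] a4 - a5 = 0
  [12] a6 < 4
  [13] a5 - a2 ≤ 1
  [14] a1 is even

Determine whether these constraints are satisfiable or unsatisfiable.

Setting (a1, a2, a3, a4, a5, a6) = (4, 2, 1, 1, 1, 1) satisfies everything: constraint 2: a5 - a6 = 0; constraint 3: a1 - a6 = 3, and the others follow.

Satisfiable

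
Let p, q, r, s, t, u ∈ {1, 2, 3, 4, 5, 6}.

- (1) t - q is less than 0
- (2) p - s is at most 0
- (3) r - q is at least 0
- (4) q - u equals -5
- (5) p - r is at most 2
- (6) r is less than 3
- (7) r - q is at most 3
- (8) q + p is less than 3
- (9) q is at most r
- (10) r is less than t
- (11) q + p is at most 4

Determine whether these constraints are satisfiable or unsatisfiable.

Unsatisfiable

Constraints 1, 9, and 10 give t < q, q ≤ r, r < t. Chaining: t < q ≤ r < t, which forces t < t — impossible.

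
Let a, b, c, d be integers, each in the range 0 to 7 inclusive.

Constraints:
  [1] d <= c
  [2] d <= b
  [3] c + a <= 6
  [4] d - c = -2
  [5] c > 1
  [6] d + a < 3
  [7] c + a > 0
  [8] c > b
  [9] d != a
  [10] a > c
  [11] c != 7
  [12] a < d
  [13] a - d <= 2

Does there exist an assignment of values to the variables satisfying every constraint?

Unsatisfiable

Constraints 2, 8, 10, and 12 give b < c, c < a, a < d, d ≤ b. Chaining: b < c < a < d ≤ b, which forces b < b — impossible.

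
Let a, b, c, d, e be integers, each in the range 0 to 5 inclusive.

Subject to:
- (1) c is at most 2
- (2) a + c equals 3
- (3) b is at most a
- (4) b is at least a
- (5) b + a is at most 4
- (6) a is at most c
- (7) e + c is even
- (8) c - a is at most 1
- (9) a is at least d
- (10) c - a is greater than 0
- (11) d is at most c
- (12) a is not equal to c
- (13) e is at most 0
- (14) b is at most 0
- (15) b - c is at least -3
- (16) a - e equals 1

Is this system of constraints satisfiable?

From constraints 4 and 14: a ≤ b ≤ 0. From constraint 1: c ≤ 2. Hence a + c ≤ 2. But constraint 2 requires a + c = 3, and 3 > 2. Contradiction.

Unsatisfiable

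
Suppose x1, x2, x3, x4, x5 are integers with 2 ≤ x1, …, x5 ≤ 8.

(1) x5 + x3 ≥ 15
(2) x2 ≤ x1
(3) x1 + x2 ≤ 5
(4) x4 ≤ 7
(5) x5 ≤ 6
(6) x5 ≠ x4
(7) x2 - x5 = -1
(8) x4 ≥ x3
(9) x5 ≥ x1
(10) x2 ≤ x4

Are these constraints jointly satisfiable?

From constraint 5: x5 ≤ 6. From constraints 4 and 8: x3 ≤ x4 ≤ 7. Hence x5 + x3 ≤ 13. But constraint 1 requires x5 + x3 ≥ 15, and 15 > 13. Contradiction.

Unsatisfiable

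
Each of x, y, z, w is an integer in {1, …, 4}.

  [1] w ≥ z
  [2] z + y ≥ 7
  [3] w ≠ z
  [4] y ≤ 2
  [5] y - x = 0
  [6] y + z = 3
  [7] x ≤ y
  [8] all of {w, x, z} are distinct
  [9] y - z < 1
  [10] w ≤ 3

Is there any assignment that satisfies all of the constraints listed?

From constraints 1 and 10: z ≤ w ≤ 3. From constraint 4: y ≤ 2. Hence z + y ≤ 5. But constraint 2 requires z + y ≥ 7, and 7 > 5. Contradiction.

Unsatisfiable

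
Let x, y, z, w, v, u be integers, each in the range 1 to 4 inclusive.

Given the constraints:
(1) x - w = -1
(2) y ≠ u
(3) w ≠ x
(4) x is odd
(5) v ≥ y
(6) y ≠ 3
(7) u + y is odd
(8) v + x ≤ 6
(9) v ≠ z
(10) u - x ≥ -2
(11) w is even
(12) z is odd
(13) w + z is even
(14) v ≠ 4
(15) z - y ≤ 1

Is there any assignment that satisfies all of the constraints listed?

Unsatisfiable

Constraint 11 makes w even and constraint 12 makes z odd, so w + z must be odd. Constraint 13 says w + z is even — contradiction.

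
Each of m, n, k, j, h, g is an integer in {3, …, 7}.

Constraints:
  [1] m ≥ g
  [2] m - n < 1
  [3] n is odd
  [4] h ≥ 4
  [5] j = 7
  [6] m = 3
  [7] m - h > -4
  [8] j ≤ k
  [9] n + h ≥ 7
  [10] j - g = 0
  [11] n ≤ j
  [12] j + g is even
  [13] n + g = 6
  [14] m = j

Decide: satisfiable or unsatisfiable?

Constraint 6 fixes m = 3 and constraint 5 fixes j = 7, but constraint 14 requires m = j. Since 3 ≠ 7, contradiction.

Unsatisfiable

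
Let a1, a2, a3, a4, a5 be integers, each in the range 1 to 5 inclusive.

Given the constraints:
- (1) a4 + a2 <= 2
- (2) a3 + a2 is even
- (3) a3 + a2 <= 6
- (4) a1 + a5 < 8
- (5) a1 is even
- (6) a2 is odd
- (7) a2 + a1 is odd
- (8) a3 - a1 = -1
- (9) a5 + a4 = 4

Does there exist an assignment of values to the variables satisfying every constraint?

Take a1 = 4, a2 = 1, a3 = 3, a4 = 1, a5 = 3. Then constraint 1: a4 + a2 = 2; constraint 3: a3 + a2 = 4, and every other listed constraint is also met.

Satisfiable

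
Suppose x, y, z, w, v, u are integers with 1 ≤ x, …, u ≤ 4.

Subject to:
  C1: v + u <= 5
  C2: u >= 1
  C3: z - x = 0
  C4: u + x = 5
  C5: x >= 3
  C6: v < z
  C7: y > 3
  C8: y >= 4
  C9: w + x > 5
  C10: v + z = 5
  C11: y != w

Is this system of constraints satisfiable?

Satisfiable

Setting (x, y, z, w, v, u) = (4, 4, 4, 2, 1, 1) satisfies everything: constraint 1: v + u = 2; constraint 3: z - x = 0; constraint 4: u + x = 5, and the others follow.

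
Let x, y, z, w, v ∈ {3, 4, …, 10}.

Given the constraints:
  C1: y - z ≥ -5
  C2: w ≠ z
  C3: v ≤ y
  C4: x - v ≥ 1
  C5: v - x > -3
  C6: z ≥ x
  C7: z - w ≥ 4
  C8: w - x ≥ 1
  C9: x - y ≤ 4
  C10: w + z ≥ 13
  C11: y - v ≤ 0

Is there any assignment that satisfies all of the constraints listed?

Constraints 1, 4, 7, 8, and 11 give z − w ≥ 4, w − x ≥ 1, x − v ≥ 1, v − y ≥ 0, y − z ≥ -5.
Adding all 5 inequalities: the left sides telescope to 0, and the right sides sum to 4 + 1 + 1 + 0 + (-5) = 1. So 0 ≥ 1, which is false.

Unsatisfiable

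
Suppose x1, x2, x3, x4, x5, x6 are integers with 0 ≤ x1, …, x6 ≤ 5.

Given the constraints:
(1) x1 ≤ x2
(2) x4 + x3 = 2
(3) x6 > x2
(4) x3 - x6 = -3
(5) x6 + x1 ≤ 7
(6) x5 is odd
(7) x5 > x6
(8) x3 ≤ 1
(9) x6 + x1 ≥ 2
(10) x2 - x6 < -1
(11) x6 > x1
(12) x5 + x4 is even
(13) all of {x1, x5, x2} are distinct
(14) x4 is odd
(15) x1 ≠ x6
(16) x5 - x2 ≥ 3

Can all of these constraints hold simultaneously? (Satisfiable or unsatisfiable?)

Satisfiable

Setting (x1, x2, x3, x4, x5, x6) = (0, 2, 1, 1, 5, 4) satisfies everything: constraint 2: x4 + x3 = 2; constraint 4: x3 - x6 = -3; constraint 5: x6 + x1 = 4, and the others follow.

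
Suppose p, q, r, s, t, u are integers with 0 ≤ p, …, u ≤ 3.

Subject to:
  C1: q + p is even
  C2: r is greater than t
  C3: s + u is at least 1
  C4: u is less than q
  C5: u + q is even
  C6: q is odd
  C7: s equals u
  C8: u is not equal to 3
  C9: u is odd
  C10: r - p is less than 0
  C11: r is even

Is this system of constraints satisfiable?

Try p = 3, q = 3, r = 2, s = 1, t = 1, u = 1.
Check constraint 3: s + u = 2; constraint 10: r - p = -1. The remaining constraints are straightforward to verify.

Satisfiable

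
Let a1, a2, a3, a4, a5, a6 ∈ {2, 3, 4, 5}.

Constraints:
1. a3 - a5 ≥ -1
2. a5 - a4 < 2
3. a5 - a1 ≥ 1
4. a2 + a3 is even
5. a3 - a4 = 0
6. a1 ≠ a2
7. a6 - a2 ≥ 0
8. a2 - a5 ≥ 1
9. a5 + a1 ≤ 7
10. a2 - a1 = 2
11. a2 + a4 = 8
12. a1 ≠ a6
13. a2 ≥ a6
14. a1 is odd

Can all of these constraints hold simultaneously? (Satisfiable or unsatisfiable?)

Setting (a1, a2, a3, a4, a5, a6) = (3, 5, 3, 3, 4, 5) satisfies everything: constraint 1: a3 - a5 = -1; constraint 2: a5 - a4 = 1, and the others follow.

Satisfiable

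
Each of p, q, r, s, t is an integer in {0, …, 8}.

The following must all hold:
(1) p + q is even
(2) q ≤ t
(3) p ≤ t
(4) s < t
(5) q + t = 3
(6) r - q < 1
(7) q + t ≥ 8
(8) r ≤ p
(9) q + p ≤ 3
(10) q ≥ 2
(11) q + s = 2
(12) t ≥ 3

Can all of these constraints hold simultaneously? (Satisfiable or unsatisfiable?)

From constraint 10: q ≥ 2. From constraint 12: t ≥ 3. Hence q + t ≥ 5. But constraint 5 requires q + t = 3, and 3 < 5. Contradiction.

Unsatisfiable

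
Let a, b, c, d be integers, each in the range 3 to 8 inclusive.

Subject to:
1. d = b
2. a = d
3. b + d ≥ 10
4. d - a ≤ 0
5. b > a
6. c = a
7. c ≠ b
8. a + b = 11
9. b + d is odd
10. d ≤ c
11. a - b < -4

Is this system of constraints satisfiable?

Unsatisfiable

From constraints 1, 2, and 6, c = a = d = b, so c = b. But constraint 7 says c ≠ b. Contradiction.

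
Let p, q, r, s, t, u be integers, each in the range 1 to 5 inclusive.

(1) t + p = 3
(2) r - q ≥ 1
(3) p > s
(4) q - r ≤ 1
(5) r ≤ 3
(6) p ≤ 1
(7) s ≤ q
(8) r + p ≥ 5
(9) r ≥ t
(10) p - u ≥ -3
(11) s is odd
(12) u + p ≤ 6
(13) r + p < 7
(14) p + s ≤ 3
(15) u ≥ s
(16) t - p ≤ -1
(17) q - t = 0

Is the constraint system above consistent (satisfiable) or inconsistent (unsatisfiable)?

From constraint 5: r ≤ 3. From constraint 6: p ≤ 1. Hence r + p ≤ 4. But constraint 8 requires r + p ≥ 5, and 5 > 4. Contradiction.

Unsatisfiable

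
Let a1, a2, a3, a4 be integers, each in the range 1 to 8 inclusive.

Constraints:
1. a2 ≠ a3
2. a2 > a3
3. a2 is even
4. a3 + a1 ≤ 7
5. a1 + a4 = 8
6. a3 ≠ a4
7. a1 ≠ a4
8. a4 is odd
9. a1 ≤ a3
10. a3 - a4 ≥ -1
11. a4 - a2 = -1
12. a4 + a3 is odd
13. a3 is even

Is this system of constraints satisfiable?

The assignment a1 = 3, a2 = 6, a3 = 4, a4 = 5 works:
  constraint 4 holds since a3 + a1 = 7.
  constraint 5 holds since a1 + a4 = 8.
The rest check out directly.

Satisfiable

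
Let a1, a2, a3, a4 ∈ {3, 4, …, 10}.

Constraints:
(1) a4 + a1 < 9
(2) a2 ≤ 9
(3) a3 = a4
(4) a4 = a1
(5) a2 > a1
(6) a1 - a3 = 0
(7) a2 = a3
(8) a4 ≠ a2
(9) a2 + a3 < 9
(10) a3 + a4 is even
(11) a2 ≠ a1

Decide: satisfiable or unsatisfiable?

From constraints 3, 4, and 7, a2 = a3 = a4 = a1, so a2 = a1. But constraint 11 says a2 ≠ a1. Contradiction.

Unsatisfiable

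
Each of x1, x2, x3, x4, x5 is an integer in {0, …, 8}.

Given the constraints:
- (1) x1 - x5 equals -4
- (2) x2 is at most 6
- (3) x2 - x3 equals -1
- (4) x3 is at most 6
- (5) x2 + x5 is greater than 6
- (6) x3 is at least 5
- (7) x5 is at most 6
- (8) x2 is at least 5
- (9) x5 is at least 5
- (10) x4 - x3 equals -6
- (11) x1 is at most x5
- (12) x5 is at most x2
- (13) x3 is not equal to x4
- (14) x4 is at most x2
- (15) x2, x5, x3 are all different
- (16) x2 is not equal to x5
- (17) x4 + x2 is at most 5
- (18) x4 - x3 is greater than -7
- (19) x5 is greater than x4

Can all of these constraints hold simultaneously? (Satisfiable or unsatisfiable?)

Unsatisfiable

Constraints 2, 4, 6, 7, 8, and 9 confine each of x2, x5, x3 to the 2 values {5, 6}.
Constraint 15 requires all 3 of them to be distinct, but only 2 values are available — impossible by the pigeonhole principle.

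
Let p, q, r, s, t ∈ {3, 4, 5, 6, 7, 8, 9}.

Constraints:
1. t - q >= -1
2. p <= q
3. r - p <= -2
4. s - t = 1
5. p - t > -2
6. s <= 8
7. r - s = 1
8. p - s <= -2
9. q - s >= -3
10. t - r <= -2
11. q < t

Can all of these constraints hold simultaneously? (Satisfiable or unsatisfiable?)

Constraints 1, 3, 8, 9, and 10 give s − p ≥ 2, p − r ≥ 2, r − t ≥ 2, t − q ≥ -1, q − s ≥ -3.
Adding all 5 inequalities: the left sides telescope to 0, and the right sides sum to 2 + 2 + 2 + (-1) + (-3) = 2. So 0 ≥ 2, which is false.

Unsatisfiable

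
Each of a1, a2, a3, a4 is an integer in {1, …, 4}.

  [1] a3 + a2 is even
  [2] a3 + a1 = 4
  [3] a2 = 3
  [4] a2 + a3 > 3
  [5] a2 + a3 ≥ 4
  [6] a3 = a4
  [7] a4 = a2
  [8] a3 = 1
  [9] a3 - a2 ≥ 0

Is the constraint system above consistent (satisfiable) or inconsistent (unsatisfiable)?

Constraint 8 fixes a3 = 1 and constraint 3 fixes a2 = 3. Constraints 6 and 7 give a3 = a4 = a2, so a3 = a2. But 1 ≠ 3 — contradiction.

Unsatisfiable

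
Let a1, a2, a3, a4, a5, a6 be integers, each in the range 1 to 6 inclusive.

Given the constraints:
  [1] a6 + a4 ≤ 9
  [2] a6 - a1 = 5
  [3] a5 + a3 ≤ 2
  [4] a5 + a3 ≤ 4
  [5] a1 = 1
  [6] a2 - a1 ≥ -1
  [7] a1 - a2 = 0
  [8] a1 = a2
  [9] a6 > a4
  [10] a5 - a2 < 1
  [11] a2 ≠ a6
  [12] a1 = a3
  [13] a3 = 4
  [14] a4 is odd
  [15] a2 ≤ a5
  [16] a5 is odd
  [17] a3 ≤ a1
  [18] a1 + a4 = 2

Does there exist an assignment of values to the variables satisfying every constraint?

Unsatisfiable

Constraint 5 fixes a1 = 1 and constraint 13 fixes a3 = 4, but constraint 12 requires a1 = a3. Since 1 ≠ 4, contradiction.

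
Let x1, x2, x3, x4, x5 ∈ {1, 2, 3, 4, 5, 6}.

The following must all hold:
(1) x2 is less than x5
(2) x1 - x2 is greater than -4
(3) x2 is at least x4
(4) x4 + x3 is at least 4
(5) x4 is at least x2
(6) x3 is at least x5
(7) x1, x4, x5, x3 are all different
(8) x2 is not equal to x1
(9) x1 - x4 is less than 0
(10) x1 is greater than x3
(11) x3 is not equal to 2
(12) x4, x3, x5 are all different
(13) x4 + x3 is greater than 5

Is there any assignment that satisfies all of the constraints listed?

Unsatisfiable

Constraints 1, 3, 6, 9, and 10 give x3 < x1, x1 < x4, x4 ≤ x2, x2 < x5, x5 ≤ x3. Chaining: x3 < x1 < x4 ≤ x2 < x5 ≤ x3, which forces x3 < x3 — impossible.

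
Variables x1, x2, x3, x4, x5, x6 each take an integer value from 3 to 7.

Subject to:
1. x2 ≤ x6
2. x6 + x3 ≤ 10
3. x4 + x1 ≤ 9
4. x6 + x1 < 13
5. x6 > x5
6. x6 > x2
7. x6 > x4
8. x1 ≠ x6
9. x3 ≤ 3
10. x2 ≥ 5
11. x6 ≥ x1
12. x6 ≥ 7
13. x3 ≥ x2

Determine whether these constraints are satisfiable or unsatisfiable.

From constraint 12: x6 ≥ 7. From constraints 10 and 13: x3 ≥ x2 ≥ 5. Hence x6 + x3 ≥ 12. But constraint 2 requires x6 + x3 ≤ 10, and 10 < 12. Contradiction.

Unsatisfiable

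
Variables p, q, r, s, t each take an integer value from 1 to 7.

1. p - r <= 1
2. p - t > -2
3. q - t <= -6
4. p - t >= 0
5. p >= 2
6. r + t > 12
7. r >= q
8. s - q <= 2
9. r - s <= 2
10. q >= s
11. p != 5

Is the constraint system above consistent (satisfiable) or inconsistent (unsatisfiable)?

Constraints 1, 3, 4, 8, and 9 give q − s ≥ -2, s − r ≥ -2, r − p ≥ -1, p − t ≥ 0, t − q ≥ 6.
Adding all 5 inequalities: the left sides telescope to 0, and the right sides sum to (-2) + (-2) + (-1) + 0 + 6 = 1. So 0 ≥ 1, which is false.

Unsatisfiable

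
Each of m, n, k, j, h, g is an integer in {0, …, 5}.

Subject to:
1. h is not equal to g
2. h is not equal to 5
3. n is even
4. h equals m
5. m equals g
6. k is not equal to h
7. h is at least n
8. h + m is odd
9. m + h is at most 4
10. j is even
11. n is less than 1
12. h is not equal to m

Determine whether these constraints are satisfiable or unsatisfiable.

From constraints 4 and 5, h = m = g, so h = g. But constraint 1 says h ≠ g. Contradiction.

Unsatisfiable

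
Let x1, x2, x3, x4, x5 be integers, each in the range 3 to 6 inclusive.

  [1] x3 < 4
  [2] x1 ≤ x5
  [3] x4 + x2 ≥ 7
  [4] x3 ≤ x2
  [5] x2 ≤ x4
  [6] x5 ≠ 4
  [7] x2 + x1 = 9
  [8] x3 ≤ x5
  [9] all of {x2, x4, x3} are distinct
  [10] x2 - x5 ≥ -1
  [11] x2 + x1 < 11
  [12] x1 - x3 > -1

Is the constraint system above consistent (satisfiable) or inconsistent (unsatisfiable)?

Satisfiable

One satisfying assignment is x1 = 5, x2 = 4, x3 = 3, x4 = 6, x5 = 5.
For the less obvious constraints — constraint 3: x4 + x2 = 10; constraint 7: x2 + x1 = 9 — and the others hold by inspection.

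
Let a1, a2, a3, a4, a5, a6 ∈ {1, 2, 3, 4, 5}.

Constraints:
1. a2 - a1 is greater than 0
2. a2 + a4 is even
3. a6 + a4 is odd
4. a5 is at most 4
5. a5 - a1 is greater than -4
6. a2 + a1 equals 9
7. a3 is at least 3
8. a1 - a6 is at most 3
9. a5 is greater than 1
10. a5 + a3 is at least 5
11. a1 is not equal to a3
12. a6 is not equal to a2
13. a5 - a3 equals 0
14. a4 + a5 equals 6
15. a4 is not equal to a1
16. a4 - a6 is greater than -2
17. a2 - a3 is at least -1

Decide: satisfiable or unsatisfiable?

Satisfiable

Setting (a1, a2, a3, a4, a5, a6) = (4, 5, 3, 3, 3, 2) satisfies everything: constraint 1: a2 - a1 = 1; constraint 5: a5 - a1 = -1, and the others follow.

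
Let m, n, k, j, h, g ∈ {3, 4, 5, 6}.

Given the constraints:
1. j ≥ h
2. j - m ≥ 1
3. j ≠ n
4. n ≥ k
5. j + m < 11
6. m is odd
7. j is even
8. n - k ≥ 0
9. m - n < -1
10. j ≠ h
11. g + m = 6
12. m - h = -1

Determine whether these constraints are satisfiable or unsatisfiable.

Satisfiable

Setting (m, n, k, j, h, g) = (3, 5, 5, 6, 4, 3) satisfies everything: constraint 2: j - m = 3; constraint 5: j + m = 9; constraint 8: n - k = 0, and the others follow.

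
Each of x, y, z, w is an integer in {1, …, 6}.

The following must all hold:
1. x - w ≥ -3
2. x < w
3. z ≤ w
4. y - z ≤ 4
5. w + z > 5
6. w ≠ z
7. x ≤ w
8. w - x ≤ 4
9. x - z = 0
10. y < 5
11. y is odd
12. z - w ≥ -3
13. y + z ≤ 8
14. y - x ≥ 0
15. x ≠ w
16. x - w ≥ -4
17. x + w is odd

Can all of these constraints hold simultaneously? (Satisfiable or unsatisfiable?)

The assignment x = 2, y = 3, z = 2, w = 5 works:
  constraint 1 holds since x - w = -3.
  constraint 4 holds since y - z = 1.
The rest check out directly.

Satisfiable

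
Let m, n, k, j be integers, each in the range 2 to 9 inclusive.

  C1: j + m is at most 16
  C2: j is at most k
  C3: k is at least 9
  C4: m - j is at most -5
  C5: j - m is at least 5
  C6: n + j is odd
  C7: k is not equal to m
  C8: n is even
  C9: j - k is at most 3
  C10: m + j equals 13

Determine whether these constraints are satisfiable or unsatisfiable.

Satisfiable

Setting (m, n, k, j) = (4, 2, 9, 9) satisfies everything: constraint 1: j + m = 13; constraint 4: m - j = -5, and the others follow.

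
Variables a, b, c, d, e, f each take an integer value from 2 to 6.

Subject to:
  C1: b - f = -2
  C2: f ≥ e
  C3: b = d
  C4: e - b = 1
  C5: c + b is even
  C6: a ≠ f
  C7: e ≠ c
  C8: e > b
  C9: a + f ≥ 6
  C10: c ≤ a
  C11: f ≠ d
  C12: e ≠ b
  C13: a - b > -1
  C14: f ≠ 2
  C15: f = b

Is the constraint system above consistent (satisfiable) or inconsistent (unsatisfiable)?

Unsatisfiable

From constraints 3 and 15, f = b = d, so f = d. But constraint 11 says f ≠ d. Contradiction.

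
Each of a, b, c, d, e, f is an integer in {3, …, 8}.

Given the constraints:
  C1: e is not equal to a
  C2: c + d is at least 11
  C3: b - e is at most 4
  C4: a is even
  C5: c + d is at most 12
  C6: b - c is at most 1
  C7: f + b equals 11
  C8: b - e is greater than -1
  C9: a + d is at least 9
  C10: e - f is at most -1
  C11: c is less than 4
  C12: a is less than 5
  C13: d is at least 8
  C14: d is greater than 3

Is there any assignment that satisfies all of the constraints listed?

Try a = 4, b = 4, c = 3, d = 8, e = 3, f = 7.
Check constraint 2: c + d = 11; constraint 3: b - e = 1. The remaining constraints are straightforward to verify.

Satisfiable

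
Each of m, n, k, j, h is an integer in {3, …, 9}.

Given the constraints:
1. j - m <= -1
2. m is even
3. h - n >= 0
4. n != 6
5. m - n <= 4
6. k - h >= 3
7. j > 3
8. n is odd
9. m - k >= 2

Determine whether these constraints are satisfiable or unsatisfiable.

Constraints 3, 5, 6, and 9 give k − h ≥ 3, h − n ≥ 0, n − m ≥ -4, m − k ≥ 2.
Adding all 4 inequalities: the left sides telescope to 0, and the right sides sum to 3 + 0 + (-4) + 2 = 1. So 0 ≥ 1, which is false.

Unsatisfiable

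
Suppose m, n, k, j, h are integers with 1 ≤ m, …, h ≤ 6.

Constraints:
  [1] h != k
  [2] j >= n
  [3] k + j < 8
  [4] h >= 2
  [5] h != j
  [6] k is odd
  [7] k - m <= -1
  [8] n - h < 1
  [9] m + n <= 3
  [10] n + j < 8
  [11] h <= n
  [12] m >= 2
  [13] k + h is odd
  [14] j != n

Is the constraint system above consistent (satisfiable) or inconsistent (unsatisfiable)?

Unsatisfiable

From constraint 12: m ≥ 2. From constraints 4 and 11: n ≥ h ≥ 2. Hence m + n ≥ 4. But constraint 9 requires m + n ≤ 3, and 3 < 4. Contradiction.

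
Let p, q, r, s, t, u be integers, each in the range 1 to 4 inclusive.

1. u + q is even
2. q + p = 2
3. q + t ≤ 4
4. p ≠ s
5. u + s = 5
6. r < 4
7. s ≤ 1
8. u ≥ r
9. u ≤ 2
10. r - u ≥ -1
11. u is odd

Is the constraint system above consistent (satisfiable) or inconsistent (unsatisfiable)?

From constraint 9: u ≤ 2. From constraint 7: s ≤ 1. Hence u + s ≤ 3. But constraint 5 requires u + s = 5, and 5 > 3. Contradiction.

Unsatisfiable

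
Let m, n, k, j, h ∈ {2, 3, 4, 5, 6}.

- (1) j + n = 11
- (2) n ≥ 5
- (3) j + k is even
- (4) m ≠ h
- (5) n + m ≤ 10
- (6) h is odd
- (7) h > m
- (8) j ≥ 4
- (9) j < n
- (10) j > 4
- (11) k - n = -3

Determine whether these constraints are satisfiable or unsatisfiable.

Try m = 2, n = 6, k = 3, j = 5, h = 5.
Check constraint 1: j + n = 11; constraint 5: n + m = 8; constraint 11: k - n = -3. The remaining constraints are straightforward to verify.

Satisfiable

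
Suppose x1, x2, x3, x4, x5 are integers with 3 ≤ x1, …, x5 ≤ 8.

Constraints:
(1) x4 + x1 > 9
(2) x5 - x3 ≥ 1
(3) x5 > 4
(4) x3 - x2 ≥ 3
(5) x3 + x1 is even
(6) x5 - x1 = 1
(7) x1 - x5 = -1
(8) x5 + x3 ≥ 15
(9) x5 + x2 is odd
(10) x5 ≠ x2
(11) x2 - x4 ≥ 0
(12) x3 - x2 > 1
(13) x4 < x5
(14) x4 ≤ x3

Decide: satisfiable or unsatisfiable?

Setting (x1, x2, x3, x4, x5) = (7, 3, 7, 3, 8) satisfies everything: constraint 1: x4 + x1 = 10; constraint 2: x5 - x3 = 1, and the others follow.

Satisfiable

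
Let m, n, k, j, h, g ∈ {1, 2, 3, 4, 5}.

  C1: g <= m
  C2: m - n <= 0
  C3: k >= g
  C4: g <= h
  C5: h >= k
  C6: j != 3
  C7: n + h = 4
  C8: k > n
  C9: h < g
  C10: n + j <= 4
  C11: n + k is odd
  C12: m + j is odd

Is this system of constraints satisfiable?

Unsatisfiable

Constraints 1, 2, 5, 8, and 9 give m ≤ n, n < k, k ≤ h, h < g, g ≤ m. Chaining: m ≤ n < k ≤ h < g ≤ m, which forces m < m — impossible.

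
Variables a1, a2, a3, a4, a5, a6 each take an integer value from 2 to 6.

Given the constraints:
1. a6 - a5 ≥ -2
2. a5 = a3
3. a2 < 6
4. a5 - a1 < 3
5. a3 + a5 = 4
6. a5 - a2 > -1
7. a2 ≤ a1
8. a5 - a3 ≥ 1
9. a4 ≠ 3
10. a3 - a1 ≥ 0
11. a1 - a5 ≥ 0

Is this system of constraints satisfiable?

Constraints 8, 10, and 11 give a1 − a5 ≥ 0, a5 − a3 ≥ 1, a3 − a1 ≥ 0.
Adding all 3 inequalities: the left sides telescope to 0, and the right sides sum to 0 + 1 + 0 = 1. So 0 ≥ 1, which is false.

Unsatisfiable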